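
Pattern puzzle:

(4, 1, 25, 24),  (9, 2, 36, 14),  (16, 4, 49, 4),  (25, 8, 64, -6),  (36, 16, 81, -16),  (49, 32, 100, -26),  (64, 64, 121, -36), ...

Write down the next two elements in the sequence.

First value: 4, 9, 16, 25, 36, 49, 64 → 81 → 100 (perfect squares: 2², 3², 4², …).
Second value goes 1, 2, 4, 8, 16, 32, 64 → 128 → 256 (×2 each step).
Third value: perfect squares: 5², 6², 7², …, so 25, 36, 49, 64, 81, 100, 121 → 144 → 169.
Fourth value: 24, 14, 4, -6, -16, -26, -36 → -46 → -56 (−10 each step).
Putting the parts together: (81, 128, 144, -46) and then (100, 256, 169, -56).

(81, 128, 144, -46), (100, 256, 169, -56)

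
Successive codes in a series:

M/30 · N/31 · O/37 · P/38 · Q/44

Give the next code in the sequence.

R/45

Letter: letters move forward 1 place in the alphabet; M, N, O, P, Q → R.
For the second component, alternating steps +1, +6, +1, +6, …: 30, 31, 37, 38, 44 → 45.
So the next code is R/45.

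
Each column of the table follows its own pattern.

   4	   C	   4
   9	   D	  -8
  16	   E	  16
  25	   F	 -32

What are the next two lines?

36  G  64; 49  H  -128

First component goes 4, 9, 16, 25 → 36 → 49 (perfect squares: 2², 3², 4², …).
Letter: C, D, E, F → G → H (letters move forward 1 place in the alphabet).
Third component: ×(-2) each step, so 4, -8, 16, -32 → 64 → -128.
Putting the parts together: 36  G  64 and then 49  H  -128.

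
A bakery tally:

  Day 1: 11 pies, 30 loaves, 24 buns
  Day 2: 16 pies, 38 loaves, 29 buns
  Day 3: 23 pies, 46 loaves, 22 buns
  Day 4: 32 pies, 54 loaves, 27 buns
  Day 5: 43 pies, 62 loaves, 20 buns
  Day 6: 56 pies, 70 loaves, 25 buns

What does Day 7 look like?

Pies: differences are 5, 7, 9, … (increasing by 2 each time), so 11, 16, 23, 32, 43, 56 → 71.
Loaves: +8 each step; 30, 38, 46, 54, 62, 70 → 78.
Buns: alternating steps +5, −7, +5, −7, …; 24, 29, 22, 27, 20, 25 → 18.
Combining the parts gives 71 pies, 78 loaves, 18 buns.

71 pies, 78 loaves, 18 buns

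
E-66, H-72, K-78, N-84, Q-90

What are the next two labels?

Letter: letters move forward 3 places in the alphabet, so E, H, K, N, Q → T → W.
Second component: 66, 72, 78, 84, 90 → 96 → 102 (+6 each step).
Putting the parts together: T-96 and then W-102.

T-96 then W-102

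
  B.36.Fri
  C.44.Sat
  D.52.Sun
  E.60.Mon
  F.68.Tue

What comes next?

Letter: letters move forward 1 place in the alphabet, so B, C, D, E, F → G.
Second component: 36, 44, 52, 60, 68 → 76 (+8 each step).
Day — runs through the weekdays Mon→Sun: Fri, Sat, Sun, Mon, Tue → Wed.
Putting it together: G.76.Wed.

G.76.Wed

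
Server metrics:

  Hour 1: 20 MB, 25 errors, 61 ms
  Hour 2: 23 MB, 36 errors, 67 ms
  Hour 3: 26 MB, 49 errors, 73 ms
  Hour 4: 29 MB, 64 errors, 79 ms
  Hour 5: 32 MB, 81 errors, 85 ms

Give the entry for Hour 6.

35 MB, 100 errors, 91 ms

MB: 20, 23, 26, 29, 32 → 35 (+3 each step).
For the errors, perfect squares: 5², 6², 7², …: 25, 36, 49, 64, 81 → 100.
Ms — +6 each step: 61, 67, 73, 79, 85 → 91.
Combining the parts gives 35 MB, 100 errors, 91 ms.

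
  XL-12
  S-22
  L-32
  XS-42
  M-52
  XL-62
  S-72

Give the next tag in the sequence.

Size: XL, S, L, XS, M, XL, S → L (repeats XL → S → L → XS → M).
Second component: +10 each step, so 12, 22, 32, 42, 52, 62, 72 → 82.
Putting it together: L-82.

L-82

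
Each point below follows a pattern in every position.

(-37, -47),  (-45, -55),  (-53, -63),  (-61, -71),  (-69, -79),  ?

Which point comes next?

First entry goes -37, -45, -53, -61, -69 → -77 (−8 each step).
Second entry — always 10 less than the first entry: -47, -55, -63, -71, -79 → -87.
Putting it together: (-77, -87).

(-77, -87)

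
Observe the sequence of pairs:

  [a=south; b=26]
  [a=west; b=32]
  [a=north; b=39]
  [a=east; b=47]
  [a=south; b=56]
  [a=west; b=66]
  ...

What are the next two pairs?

[a=north; b=77], [a=east; b=89]

A: repeats south → west → north → east; south, west, north, east, south, west → north → east.
B: differences are 6, 7, 8, … (increasing by 1 each time), so 26, 32, 39, 47, 56, 66 → 77 → 89.
Putting the parts together: [a=north; b=77] and then [a=east; b=89].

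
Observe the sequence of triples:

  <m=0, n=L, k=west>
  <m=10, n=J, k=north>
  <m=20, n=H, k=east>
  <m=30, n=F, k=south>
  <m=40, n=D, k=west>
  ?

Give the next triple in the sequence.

M — +10 each step: 0, 10, 20, 30, 40 → 50.
N: letters move back 2 places in the alphabet, so L, J, H, F, D → B.
K: repeats west → north → east → south; west, north, east, south, west → north.
Putting it together: <m=50, n=B, k=north>.

<m=50, n=B, k=north>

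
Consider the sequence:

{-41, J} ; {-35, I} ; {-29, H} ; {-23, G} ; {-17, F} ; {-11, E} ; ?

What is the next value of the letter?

D

Letter goes J, I, H, G, F, E → D (letters move back 1 place in the alphabet).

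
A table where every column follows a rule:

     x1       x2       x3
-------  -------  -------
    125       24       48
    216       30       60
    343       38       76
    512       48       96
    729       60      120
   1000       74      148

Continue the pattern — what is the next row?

Column x1: perfect cubes: 5³, 6³, 7³, …; 125, 216, 343, 512, 729, 1000 → 1331.
Column x2: differences are 6, 8, 10, … (increasing by 2 each time); 24, 30, 38, 48, 60, 74 → 90.
Column x3 — always 2 × the column x2: 48, 60, 76, 96, 120, 148 → 180.
Combining the parts gives 1331  90  180.

1331  90  180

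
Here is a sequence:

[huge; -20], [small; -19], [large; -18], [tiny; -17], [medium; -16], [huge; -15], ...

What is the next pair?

[small; -14]

Size goes huge, small, large, tiny, medium, huge → small (repeats huge → small → large → tiny → medium).
Second coordinate: +1 each step, so -20, -19, -18, -17, -16, -15 → -14.
Putting it together: [small; -14].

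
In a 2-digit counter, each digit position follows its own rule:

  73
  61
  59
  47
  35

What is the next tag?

23

For the first digit, −1 each step, mod 10: 7, 6, 5, 4, 3 → 2.
Second digit goes 3, 1, 9, 7, 5 → 3 (−2 each step, mod 10).
Combining the parts gives 23.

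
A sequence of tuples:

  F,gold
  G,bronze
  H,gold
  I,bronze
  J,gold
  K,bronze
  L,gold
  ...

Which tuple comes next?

Letter: letters move forward 1 place in the alphabet; F, G, H, I, J, K, L → M.
Rank goes gold, bronze, gold, bronze, gold, bronze, gold → bronze (alternates gold ↔ bronze).
Combining the parts gives M,bronze.

M,bronze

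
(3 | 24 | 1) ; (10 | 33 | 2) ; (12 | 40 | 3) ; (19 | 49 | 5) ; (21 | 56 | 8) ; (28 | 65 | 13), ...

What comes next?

First value: 3, 10, 12, 19, 21, 28 → 30 (alternating steps +7, +2, +7, +2, …).
Second value: alternating steps +9, +7, +9, +7, …, so 24, 33, 40, 49, 56, 65 → 72.
Third value goes 1, 2, 3, 5, 8, 13 → 21 (each term is the sum of the two before it).
Combining the parts gives (30 | 72 | 21).

(30 | 72 | 21)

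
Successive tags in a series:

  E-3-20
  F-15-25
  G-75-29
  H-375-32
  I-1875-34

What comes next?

Letter goes E, F, G, H, I → J (letters move forward 1 place in the alphabet).
Second component goes 3, 15, 75, 375, 1875 → 9375 (×5 each step).
Third component: differences are 5, 4, 3, … (decreasing by 1 each time); 20, 25, 29, 32, 34 → 35.
Putting it together: J-9375-35.

J-9375-35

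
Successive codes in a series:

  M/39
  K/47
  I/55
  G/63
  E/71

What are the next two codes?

C/79, A/87

Letter goes M, K, I, G, E → C → A (letters move back 2 places in the alphabet).
For the second component, +8 each step: 39, 47, 55, 63, 71 → 79 → 87.
Putting the parts together: C/79 and then A/87.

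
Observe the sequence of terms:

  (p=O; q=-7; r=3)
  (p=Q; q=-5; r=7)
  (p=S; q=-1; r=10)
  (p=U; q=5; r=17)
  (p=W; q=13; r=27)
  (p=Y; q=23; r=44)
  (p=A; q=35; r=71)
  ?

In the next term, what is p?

P — letters move forward 2 places in the alphabet, wrapping Z→A: O, Q, S, U, W, Y, A → C.
Q goes -7, -5, -1, 5, 13, 23, 35 → 49 (differences are 2, 4, 6, … (increasing by 2 each time)).
R: 3, 7, 10, 17, 27, 44, 71 → 115 (each term is the sum of the two before it).

C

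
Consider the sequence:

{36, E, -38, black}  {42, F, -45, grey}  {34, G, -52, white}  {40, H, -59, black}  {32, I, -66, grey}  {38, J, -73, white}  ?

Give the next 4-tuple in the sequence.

{30, K, -80, black}

First entry — alternating steps +6, −8, +6, −8, …: 36, 42, 34, 40, 32, 38 → 30.
Letter: E, F, G, H, I, J → K (letters move forward 1 place in the alphabet).
Third entry: -38, -45, -52, -59, -66, -73 → -80 (−7 each step).
Shade: repeats black → grey → white; black, grey, white, black, grey, white → black.
So the next 4-tuple is {30, K, -80, black}.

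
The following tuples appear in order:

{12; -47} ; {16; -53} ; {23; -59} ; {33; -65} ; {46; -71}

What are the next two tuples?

First entry: differences are 4, 7, 10, … (increasing by 3 each time), so 12, 16, 23, 33, 46 → 62 → 81.
Second entry: -47, -53, -59, -65, -71 → -77 → -83 (−6 each step).
Putting the parts together: {62; -77} and then {81; -83}.

{62; -77}, {81; -83}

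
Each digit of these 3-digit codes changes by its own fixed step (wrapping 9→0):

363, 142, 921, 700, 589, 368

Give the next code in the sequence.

First digit — −2 each step, mod 10: 3, 1, 9, 7, 5, 3 → 1.
Second digit: −2 each step, mod 10; 6, 4, 2, 0, 8, 6 → 4.
Third digit: 3, 2, 1, 0, 9, 8 → 7 (−1 each step, mod 10).
Putting it together: 147.

147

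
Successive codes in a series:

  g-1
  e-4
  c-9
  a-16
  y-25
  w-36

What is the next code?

u-49

Letter: letters move back 2 places in the alphabet, wrapping A→Z, so g, e, c, a, y, w → u.
Second component: 1, 4, 9, 16, 25, 36 → 49 (perfect squares: 1², 2², 3², …).
So the next code is u-49.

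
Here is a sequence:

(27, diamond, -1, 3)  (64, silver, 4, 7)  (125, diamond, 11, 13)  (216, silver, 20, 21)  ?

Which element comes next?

(343, diamond, 31, 31)

First entry: perfect cubes: 3³, 4³, 5³, …; 27, 64, 125, 216 → 343.
Rank — alternates diamond ↔ silver: diamond, silver, diamond, silver → diamond.
Third entry goes -1, 4, 11, 20 → 31 (differences are 5, 7, 9, … (increasing by 2 each time)).
Fourth entry goes 3, 7, 13, 21 → 31 (differences are 4, 6, 8, … (increasing by 2 each time)).
So the next element is (343, diamond, 31, 31).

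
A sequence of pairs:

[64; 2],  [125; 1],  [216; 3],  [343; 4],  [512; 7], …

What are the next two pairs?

For the first entry, perfect cubes: 4³, 5³, 6³, …: 64, 125, 216, 343, 512 → 729 → 1000.
Second entry: each term is the sum of the two before it, so 2, 1, 3, 4, 7 → 11 → 18.
Putting the parts together: [729; 11] and then [1000; 18].

[729; 11], [1000; 18]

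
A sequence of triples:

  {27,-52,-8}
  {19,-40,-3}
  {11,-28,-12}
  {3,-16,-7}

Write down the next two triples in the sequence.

{-5,-4,-16}, {-13,8,-11}

First value goes 27, 19, 11, 3 → -5 → -13 (−8 each step).
Second value: +12 each step, so -52, -40, -28, -16 → -4 → 8.
Third value goes -8, -3, -12, -7 → -16 → -11 (alternating steps +5, −9, +5, −9, …).
So the next two triples are {-5,-4,-16} and {-13,8,-11}.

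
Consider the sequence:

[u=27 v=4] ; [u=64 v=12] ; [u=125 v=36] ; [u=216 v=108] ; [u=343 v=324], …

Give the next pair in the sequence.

[u=512 v=972]

U — perfect cubes: 3³, 4³, 5³, …: 27, 64, 125, 216, 343 → 512.
V: ×3 each step, so 4, 12, 36, 108, 324 → 972.
Putting it together: [u=512 v=972].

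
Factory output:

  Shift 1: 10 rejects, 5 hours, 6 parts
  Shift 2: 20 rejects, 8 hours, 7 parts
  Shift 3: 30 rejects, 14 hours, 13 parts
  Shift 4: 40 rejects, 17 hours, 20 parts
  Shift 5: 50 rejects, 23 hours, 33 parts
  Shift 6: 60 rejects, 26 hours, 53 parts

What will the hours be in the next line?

Hours goes 5, 8, 14, 17, 23, 26 → 32 (alternating steps +3, +6, +3, +6, …).

32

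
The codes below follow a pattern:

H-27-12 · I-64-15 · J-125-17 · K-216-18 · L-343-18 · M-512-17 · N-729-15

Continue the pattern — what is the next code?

Letter: H, I, J, K, L, M, N → O (letters move forward 1 place in the alphabet).
For the second component, perfect cubes: 3³, 4³, 5³, …: 27, 64, 125, 216, 343, 512, 729 → 1000.
Third component: 12, 15, 17, 18, 18, 17, 15 → 12 (differences are 3, 2, 1, … (decreasing by 1 each time)).
So the next code is O-1000-12.

O-1000-12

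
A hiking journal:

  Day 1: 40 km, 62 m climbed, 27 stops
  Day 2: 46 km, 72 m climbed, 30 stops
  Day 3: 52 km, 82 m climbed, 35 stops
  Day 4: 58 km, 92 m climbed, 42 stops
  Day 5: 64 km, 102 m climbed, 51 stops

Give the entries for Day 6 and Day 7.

Km: +6 each step, so 40, 46, 52, 58, 64 → 70 → 76.
For the m climbed, +10 each step: 62, 72, 82, 92, 102 → 112 → 122.
For the stops, differences are 3, 5, 7, … (increasing by 2 each time): 27, 30, 35, 42, 51 → 62 → 75.
So the next two lines are 70 km, 112 m climbed, 62 stops and 76 km, 122 m climbed, 75 stops.

70 km, 112 m climbed, 62 stops; 76 km, 122 m climbed, 75 stops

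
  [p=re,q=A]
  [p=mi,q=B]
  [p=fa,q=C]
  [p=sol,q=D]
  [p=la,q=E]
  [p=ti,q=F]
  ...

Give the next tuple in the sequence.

[p=do,q=G]

P goes re, mi, fa, sol, la, ti → do (runs through the solfège scale do→ti).
Q: letters move forward 1 place in the alphabet; A, B, C, D, E, F → G.
Combining the parts gives [p=do,q=G].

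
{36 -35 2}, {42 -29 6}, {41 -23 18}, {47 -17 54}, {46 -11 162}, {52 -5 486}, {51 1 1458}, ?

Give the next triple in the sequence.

For the first slot, alternating steps +6, −1, +6, −1, …: 36, 42, 41, 47, 46, 52, 51 → 57.
Second slot: +6 each step, so -35, -29, -23, -17, -11, -5, 1 → 7.
Third slot — ×3 each step: 2, 6, 18, 54, 162, 486, 1458 → 4374.
So the next triple is {57 7 4374}.

{57 7 4374}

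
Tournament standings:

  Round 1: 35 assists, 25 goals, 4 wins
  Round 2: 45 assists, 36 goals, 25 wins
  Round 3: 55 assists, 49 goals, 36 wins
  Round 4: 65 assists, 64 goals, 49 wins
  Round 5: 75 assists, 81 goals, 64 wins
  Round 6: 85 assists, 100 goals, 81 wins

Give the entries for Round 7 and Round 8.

Assists: 35, 45, 55, 65, 75, 85 → 95 → 105 (+10 each step).
Goals: perfect squares: 5², 6², 7², …, so 25, 36, 49, 64, 81, 100 → 121 → 144.
Wins: always the previous value of the goals; 4, 25, 36, 49, 64, 81 → 100 → 121.
So the next two rows are 95 assists, 121 goals, 100 wins and 105 assists, 144 goals, 121 wins.

95 assists, 121 goals, 100 wins; 105 assists, 144 goals, 121 wins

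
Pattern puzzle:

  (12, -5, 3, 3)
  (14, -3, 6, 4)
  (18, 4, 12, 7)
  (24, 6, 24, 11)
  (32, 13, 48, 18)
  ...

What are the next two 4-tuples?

(42, 15, 96, 29), (54, 22, 192, 47)

First entry goes 12, 14, 18, 24, 32 → 42 → 54 (differences are 2, 4, 6, … (increasing by 2 each time)).
Second entry: alternating steps +2, +7, +2, +7, …; -5, -3, 4, 6, 13 → 15 → 22.
Third entry: ×2 each step; 3, 6, 12, 24, 48 → 96 → 192.
Fourth entry goes 3, 4, 7, 11, 18 → 29 → 47 (each term is the sum of the two before it).
Putting the parts together: (42, 15, 96, 29) and then (54, 22, 192, 47).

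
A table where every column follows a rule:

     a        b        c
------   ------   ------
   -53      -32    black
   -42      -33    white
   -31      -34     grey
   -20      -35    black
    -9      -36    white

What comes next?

Column a — +11 each step: -53, -42, -31, -20, -9 → 2.
Column b — −1 each step: -32, -33, -34, -35, -36 → -37.
For the column c, repeats black → white → grey: black, white, grey, black, white → grey.
Putting it together: 2  -37  grey.

2  -37  grey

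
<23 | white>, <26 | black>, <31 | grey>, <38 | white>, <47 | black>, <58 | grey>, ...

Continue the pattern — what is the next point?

First part: 23, 26, 31, 38, 47, 58 → 71 (differences are 3, 5, 7, … (increasing by 2 each time)).
Shade — repeats white → black → grey: white, black, grey, white, black, grey → white.
Putting it together: <71 | white>.

<71 | white>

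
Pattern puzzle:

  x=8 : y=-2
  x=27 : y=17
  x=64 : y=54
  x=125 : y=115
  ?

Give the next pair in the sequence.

X: perfect cubes: 2³, 3³, 4³, …, so 8, 27, 64, 125 → 216.
For the y, always 10 less than the x: -2, 17, 54, 115 → 206.
So the next pair is x=216 : y=206.

x=216 : y=206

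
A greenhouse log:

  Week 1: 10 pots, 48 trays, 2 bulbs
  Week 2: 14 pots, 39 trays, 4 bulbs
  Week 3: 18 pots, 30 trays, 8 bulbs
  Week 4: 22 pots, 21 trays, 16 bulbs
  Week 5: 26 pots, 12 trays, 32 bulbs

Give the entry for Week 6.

30 pots, 3 trays, 64 bulbs

Pots — +4 each step: 10, 14, 18, 22, 26 → 30.
Trays goes 48, 39, 30, 21, 12 → 3 (−9 each step).
Bulbs goes 2, 4, 8, 16, 32 → 64 (×2 each step).
Putting it together: 30 pots, 3 trays, 64 bulbs.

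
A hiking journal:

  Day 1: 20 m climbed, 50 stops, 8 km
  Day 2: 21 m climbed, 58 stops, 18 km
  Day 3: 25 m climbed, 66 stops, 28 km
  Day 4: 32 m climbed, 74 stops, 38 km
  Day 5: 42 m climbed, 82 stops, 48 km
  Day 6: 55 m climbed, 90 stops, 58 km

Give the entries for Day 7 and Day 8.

71 m climbed, 98 stops, 68 km; 90 m climbed, 106 stops, 78 km

M climbed: 20, 21, 25, 32, 42, 55 → 71 → 90 (differences are 1, 4, 7, … (increasing by 3 each time)).
For the stops, +8 each step: 50, 58, 66, 74, 82, 90 → 98 → 106.
Km: 8, 18, 28, 38, 48, 58 → 68 → 78 (+10 each step).
So the next two lines are 71 m climbed, 98 stops, 68 km and 90 m climbed, 106 stops, 78 km.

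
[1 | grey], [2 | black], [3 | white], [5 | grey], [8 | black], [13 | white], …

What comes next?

For the first slot, each term is the sum of the two before it: 1, 2, 3, 5, 8, 13 → 21.
Shade goes grey, black, white, grey, black, white → grey (repeats grey → black → white).
Putting it together: [21 | grey].

[21 | grey]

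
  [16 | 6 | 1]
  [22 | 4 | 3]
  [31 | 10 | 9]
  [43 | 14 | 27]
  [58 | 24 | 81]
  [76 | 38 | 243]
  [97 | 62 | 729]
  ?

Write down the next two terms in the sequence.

First entry: differences are 6, 9, 12, … (increasing by 3 each time); 16, 22, 31, 43, 58, 76, 97 → 121 → 148.
Second entry: each term is the sum of the two before it, so 6, 4, 10, 14, 24, 38, 62 → 100 → 162.
For the third entry, ×3 each step: 1, 3, 9, 27, 81, 243, 729 → 2187 → 6561.
So the next two terms are [121 | 100 | 2187] and [148 | 162 | 6561].

[121 | 100 | 2187], [148 | 162 | 6561]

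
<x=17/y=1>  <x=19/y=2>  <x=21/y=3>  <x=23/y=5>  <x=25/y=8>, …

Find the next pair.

<x=27/y=13>

X: +2 each step, so 17, 19, 21, 23, 25 → 27.
Y: 1, 2, 3, 5, 8 → 13 (each term is the sum of the two before it).
So the next pair is <x=27/y=13>.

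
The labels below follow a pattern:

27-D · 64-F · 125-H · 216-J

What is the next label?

343-L

First component goes 27, 64, 125, 216 → 343 (perfect cubes: 3³, 4³, 5³, …).
Letter — letters move forward 2 places in the alphabet: D, F, H, J → L.
Putting it together: 343-L.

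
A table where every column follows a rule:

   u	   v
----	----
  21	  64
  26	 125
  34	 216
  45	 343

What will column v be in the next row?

Column u: differences are 5, 8, 11, … (increasing by 3 each time), so 21, 26, 34, 45 → 59.
Column v: perfect cubes: 4³, 5³, 6³, …; 64, 125, 216, 343 → 512.

512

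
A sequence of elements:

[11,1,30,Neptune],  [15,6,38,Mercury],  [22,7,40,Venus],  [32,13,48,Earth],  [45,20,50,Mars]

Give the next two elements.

[61,33,58,Jupiter], [80,53,60,Saturn]

First value: 11, 15, 22, 32, 45 → 61 → 80 (differences are 4, 7, 10, … (increasing by 3 each time)).
Second value goes 1, 6, 7, 13, 20 → 33 → 53 (each term is the sum of the two before it).
Third value: alternating steps +8, +2, +8, +2, …; 30, 38, 40, 48, 50 → 58 → 60.
Planet: runs through the planets Mercury→Neptune, so Neptune, Mercury, Venus, Earth, Mars → Jupiter → Saturn.
So the next two elements are [61,33,58,Jupiter] and [80,53,60,Saturn].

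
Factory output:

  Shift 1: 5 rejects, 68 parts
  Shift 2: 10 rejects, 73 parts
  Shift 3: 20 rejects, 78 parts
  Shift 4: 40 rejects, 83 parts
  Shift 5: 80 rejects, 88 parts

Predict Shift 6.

Rejects goes 5, 10, 20, 40, 80 → 160 (×2 each step).
Parts: +5 each step; 68, 73, 78, 83, 88 → 93.
Putting it together: 160 rejects, 93 parts.

160 rejects, 93 parts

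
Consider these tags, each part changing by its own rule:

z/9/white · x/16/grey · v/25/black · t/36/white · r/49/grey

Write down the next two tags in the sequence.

p/64/black then n/81/white

Letter: z, x, v, t, r → p → n (letters move back 2 places in the alphabet).
For the second component, perfect squares: 3², 4², 5², …: 9, 16, 25, 36, 49 → 64 → 81.
Shade: white, grey, black, white, grey → black → white (repeats white → grey → black).
Putting the parts together: p/64/black and then n/81/white.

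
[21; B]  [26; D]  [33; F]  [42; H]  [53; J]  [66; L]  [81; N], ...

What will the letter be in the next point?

Letter goes B, D, F, H, J, L, N → P (letters move forward 2 places in the alphabet).

P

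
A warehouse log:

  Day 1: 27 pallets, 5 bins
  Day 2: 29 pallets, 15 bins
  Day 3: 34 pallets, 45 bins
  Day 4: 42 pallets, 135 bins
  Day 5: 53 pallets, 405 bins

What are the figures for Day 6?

67 pallets, 1215 bins

Pallets: differences are 2, 5, 8, … (increasing by 3 each time); 27, 29, 34, 42, 53 → 67.
Bins: ×3 each step; 5, 15, 45, 135, 405 → 1215.
So the next row is 67 pallets, 1215 bins.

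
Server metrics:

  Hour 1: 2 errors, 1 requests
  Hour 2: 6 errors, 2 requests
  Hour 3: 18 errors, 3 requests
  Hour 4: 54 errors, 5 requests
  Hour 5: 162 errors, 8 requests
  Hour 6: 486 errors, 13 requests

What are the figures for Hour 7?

Errors: ×3 each step, so 2, 6, 18, 54, 162, 486 → 1458.
Requests — each term is the sum of the two before it: 1, 2, 3, 5, 8, 13 → 21.
So the next row is 1458 errors, 21 requests.

1458 errors, 21 requests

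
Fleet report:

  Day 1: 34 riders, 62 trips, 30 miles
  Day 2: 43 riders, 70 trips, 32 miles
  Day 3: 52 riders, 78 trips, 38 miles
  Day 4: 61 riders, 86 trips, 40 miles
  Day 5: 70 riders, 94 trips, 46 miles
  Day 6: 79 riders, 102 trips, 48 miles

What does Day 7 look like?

88 riders, 110 trips, 54 miles

Riders: +9 each step; 34, 43, 52, 61, 70, 79 → 88.
Trips goes 62, 70, 78, 86, 94, 102 → 110 (+8 each step).
Miles: alternating steps +2, +6, +2, +6, …; 30, 32, 38, 40, 46, 48 → 54.
So the next row is 88 riders, 110 trips, 54 miles.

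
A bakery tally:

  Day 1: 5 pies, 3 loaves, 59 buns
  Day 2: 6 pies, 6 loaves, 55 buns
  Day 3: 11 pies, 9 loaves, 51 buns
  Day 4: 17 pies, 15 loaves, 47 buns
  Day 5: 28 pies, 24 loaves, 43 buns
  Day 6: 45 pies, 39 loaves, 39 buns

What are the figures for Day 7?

73 pies, 63 loaves, 35 buns

Pies: each term is the sum of the two before it, so 5, 6, 11, 17, 28, 45 → 73.
Loaves: each term is the sum of the two before it, so 3, 6, 9, 15, 24, 39 → 63.
Buns: −4 each step, so 59, 55, 51, 47, 43, 39 → 35.
So the next row is 73 pies, 63 loaves, 35 buns.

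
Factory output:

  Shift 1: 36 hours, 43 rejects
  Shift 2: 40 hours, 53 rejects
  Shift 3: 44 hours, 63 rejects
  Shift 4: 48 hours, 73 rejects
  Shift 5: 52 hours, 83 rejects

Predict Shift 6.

Hours: +4 each step; 36, 40, 44, 48, 52 → 56.
Rejects — +10 each step: 43, 53, 63, 73, 83 → 93.
Putting it together: 56 hours, 93 rejects.

56 hours, 93 rejects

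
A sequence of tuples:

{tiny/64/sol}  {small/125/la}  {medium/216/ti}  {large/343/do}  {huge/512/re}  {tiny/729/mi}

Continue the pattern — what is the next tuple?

{small/1000/fa}

Size: tiny, small, medium, large, huge, tiny → small (repeats tiny → small → medium → large → huge).
Second entry: perfect cubes: 4³, 5³, 6³, …; 64, 125, 216, 343, 512, 729 → 1000.
Note: runs through the solfège scale do→ti; sol, la, ti, do, re, mi → fa.
So the next tuple is {small/1000/fa}.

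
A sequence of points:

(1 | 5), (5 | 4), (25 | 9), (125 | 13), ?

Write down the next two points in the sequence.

First component: ×5 each step, so 1, 5, 25, 125 → 625 → 3125.
Second component: 5, 4, 9, 13 → 22 → 35 (each term is the sum of the two before it).
So the next two points are (625 | 22) and (3125 | 35).

(625 | 22), (3125 | 35)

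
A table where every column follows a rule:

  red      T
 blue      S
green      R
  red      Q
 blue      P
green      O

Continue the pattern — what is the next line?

Colour: red, blue, green, red, blue, green → red (repeats red → blue → green).
Letter goes T, S, R, Q, P, O → N (letters move back 1 place in the alphabet).
So the next line is red  N.

red  N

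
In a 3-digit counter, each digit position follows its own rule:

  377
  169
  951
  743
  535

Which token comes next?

327

First digit goes 3, 1, 9, 7, 5 → 3 (−2 each step, mod 10).
Second digit: 7, 6, 5, 4, 3 → 2 (−1 each step, mod 10).
Third digit: +2 each step, mod 10, so 7, 9, 1, 3, 5 → 7.
Putting it together: 327.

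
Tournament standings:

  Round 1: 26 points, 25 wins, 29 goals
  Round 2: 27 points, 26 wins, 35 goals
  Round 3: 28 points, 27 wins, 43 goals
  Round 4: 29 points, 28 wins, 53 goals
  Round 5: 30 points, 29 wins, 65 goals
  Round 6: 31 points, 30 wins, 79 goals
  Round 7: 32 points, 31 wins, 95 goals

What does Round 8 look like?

33 points, 32 wins, 113 goals

Points — +1 each step: 26, 27, 28, 29, 30, 31, 32 → 33.
Wins goes 25, 26, 27, 28, 29, 30, 31 → 32 (+1 each step).
Goals goes 29, 35, 43, 53, 65, 79, 95 → 113 (differences are 6, 8, 10, … (increasing by 2 each time)).
So the next row is 33 points, 32 wins, 113 goals.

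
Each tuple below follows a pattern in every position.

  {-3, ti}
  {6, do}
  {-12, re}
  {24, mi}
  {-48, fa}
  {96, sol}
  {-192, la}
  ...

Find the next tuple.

{384, ti}

First slot — ×(-2) each step: -3, 6, -12, 24, -48, 96, -192 → 384.
Note: ti, do, re, mi, fa, sol, la → ti (runs through the solfège scale do→ti).
Combining the parts gives {384, ti}.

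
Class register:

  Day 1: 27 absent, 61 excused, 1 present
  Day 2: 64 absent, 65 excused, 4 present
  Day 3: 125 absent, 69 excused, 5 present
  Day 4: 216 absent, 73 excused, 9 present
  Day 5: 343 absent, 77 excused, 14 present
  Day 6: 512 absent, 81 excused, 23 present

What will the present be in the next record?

37

Absent goes 27, 64, 125, 216, 343, 512 → 729 (perfect cubes: 3³, 4³, 5³, …).
Excused — +4 each step: 61, 65, 69, 73, 77, 81 → 85.
Present: each term is the sum of the two before it, so 1, 4, 5, 9, 14, 23 → 37.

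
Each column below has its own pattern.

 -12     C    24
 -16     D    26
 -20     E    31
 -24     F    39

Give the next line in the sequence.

-28  G  50

First component: -12, -16, -20, -24 → -28 (−4 each step).
For the letter, letters move forward 1 place in the alphabet: C, D, E, F → G.
Third component: differences are 2, 5, 8, … (increasing by 3 each time), so 24, 26, 31, 39 → 50.
Putting it together: -28  G  50.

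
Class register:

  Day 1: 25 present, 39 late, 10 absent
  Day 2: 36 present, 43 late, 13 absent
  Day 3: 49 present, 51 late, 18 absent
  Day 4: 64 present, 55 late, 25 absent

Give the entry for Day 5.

Present: 25, 36, 49, 64 → 81 (perfect squares: 5², 6², 7², …).
Late: 39, 43, 51, 55 → 63 (alternating steps +4, +8, +4, +8, …).
Absent — differences are 3, 5, 7, … (increasing by 2 each time): 10, 13, 18, 25 → 34.
Putting it together: 81 present, 63 late, 34 absent.

81 present, 63 late, 34 absent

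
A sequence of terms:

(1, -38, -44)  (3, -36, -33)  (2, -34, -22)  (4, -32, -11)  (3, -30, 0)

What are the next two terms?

(5, -28, 11), (4, -26, 22)

First component — alternating steps +2, −1, +2, −1, …: 1, 3, 2, 4, 3 → 5 → 4.
Second component: -38, -36, -34, -32, -30 → -28 → -26 (+2 each step).
Third component: +11 each step, so -44, -33, -22, -11, 0 → 11 → 22.
So the next two terms are (5, -28, 11) and (4, -26, 22).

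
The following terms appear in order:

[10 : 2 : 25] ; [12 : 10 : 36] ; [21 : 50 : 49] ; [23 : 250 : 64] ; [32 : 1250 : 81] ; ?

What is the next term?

[34 : 6250 : 100]

First part goes 10, 12, 21, 23, 32 → 34 (alternating steps +2, +9, +2, +9, …).
Second part goes 2, 10, 50, 250, 1250 → 6250 (×5 each step).
Third part goes 25, 36, 49, 64, 81 → 100 (perfect squares: 5², 6², 7², …).
Putting it together: [34 : 6250 : 100].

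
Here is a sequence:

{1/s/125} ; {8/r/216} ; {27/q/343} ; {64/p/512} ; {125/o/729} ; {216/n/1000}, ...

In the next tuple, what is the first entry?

343

First entry: 1, 8, 27, 64, 125, 216 → 343 (perfect cubes: 1³, 2³, 3³, …).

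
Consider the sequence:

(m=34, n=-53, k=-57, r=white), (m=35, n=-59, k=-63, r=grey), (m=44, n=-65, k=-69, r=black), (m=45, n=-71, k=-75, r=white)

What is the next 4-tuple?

(m=54, n=-77, k=-81, r=grey)

M: 34, 35, 44, 45 → 54 (alternating steps +1, +9, +1, +9, …).
N goes -53, -59, -65, -71 → -77 (−6 each step).
K goes -57, -63, -69, -75 → -81 (−6 each step).
R: white, grey, black, white → grey (repeats white → grey → black).
Combining the parts gives (m=54, n=-77, k=-81, r=grey).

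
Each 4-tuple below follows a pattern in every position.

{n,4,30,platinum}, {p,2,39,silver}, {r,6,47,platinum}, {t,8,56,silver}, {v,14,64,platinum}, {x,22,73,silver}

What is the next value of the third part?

Letter goes n, p, r, t, v, x → z (letters move forward 2 places in the alphabet).
Second part — each term is the sum of the two before it: 4, 2, 6, 8, 14, 22 → 36.
Third part — alternating steps +9, +8, +9, +8, …: 30, 39, 47, 56, 64, 73 → 81.
Metal: alternates platinum ↔ silver; platinum, silver, platinum, silver, platinum, silver → platinum.

81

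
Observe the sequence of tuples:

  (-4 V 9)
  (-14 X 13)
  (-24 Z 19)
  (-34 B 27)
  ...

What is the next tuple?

First slot: −10 each step; -4, -14, -24, -34 → -44.
Letter: V, X, Z, B → D (letters move forward 2 places in the alphabet, wrapping Z→A).
For the third slot, differences are 4, 6, 8, … (increasing by 2 each time): 9, 13, 19, 27 → 37.
So the next tuple is (-44 D 37).

(-44 D 37)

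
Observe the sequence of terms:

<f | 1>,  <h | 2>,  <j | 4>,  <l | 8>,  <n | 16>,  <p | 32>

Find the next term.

Letter: letters move forward 2 places in the alphabet; f, h, j, l, n, p → r.
Second slot: ×2 each step, so 1, 2, 4, 8, 16, 32 → 64.
So the next term is <r | 64>.

<r | 64>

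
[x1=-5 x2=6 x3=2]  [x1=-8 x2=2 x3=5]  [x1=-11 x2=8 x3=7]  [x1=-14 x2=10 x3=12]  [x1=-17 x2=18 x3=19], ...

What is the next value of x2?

X2: 6, 2, 8, 10, 18 → 28 (each term is the sum of the two before it).

28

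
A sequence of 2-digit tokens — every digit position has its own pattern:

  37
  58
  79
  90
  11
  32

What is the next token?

First digit — +2 each step, mod 10: 3, 5, 7, 9, 1, 3 → 5.
Second digit: +1 each step, mod 10, so 7, 8, 9, 0, 1, 2 → 3.
Putting it together: 53.

53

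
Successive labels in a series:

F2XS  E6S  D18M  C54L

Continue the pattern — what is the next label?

B162XL

Letter — letters move back 1 place in the alphabet: F, E, D, C → B.
Second component: ×3 each step, so 2, 6, 18, 54 → 162.
For the size, runs through clothing sizes XS→XL: XS, S, M, L → XL.
Putting it together: B162XL.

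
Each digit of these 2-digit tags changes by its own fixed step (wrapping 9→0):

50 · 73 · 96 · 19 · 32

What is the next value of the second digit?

For the first digit, +2 each step, mod 10: 5, 7, 9, 1, 3 → 5.
Second digit: 0, 3, 6, 9, 2 → 5 (+3 each step, mod 10).

5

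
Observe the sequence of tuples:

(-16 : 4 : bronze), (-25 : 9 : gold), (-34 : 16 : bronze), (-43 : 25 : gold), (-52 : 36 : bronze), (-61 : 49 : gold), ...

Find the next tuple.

First slot — −9 each step: -16, -25, -34, -43, -52, -61 → -70.
For the second slot, perfect squares: 2², 3², 4², …: 4, 9, 16, 25, 36, 49 → 64.
Rank — alternates bronze ↔ gold: bronze, gold, bronze, gold, bronze, gold → bronze.
Combining the parts gives (-70 : 64 : bronze).

(-70 : 64 : bronze)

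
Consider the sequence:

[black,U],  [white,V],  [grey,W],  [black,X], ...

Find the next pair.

[white,Y]

Shade goes black, white, grey, black → white (repeats black → white → grey).
Letter — letters move forward 1 place in the alphabet: U, V, W, X → Y.
Putting it together: [white,Y].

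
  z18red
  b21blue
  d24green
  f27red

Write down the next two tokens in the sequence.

h30blue, j33green

Letter: z, b, d, f → h → j (letters move forward 2 places in the alphabet, wrapping Z→A).
Second component goes 18, 21, 24, 27 → 30 → 33 (+3 each step).
Colour goes red, blue, green, red → blue → green (repeats red → blue → green).
So the next two tokens are h30blue and j33green.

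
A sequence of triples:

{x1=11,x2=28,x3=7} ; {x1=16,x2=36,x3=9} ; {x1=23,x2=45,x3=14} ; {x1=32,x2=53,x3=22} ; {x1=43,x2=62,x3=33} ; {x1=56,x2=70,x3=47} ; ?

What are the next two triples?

{x1=71,x2=79,x3=64}, {x1=88,x2=87,x3=84}

X1: differences are 5, 7, 9, … (increasing by 2 each time), so 11, 16, 23, 32, 43, 56 → 71 → 88.
X2: alternating steps +8, +9, +8, +9, …; 28, 36, 45, 53, 62, 70 → 79 → 87.
X3: differences are 2, 5, 8, … (increasing by 3 each time), so 7, 9, 14, 22, 33, 47 → 64 → 84.
So the next two triples are {x1=71,x2=79,x3=64} and {x1=88,x2=87,x3=84}.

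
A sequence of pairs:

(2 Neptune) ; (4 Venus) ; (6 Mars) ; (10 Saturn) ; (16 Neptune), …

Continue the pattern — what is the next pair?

(26 Venus)

First component: each term is the sum of the two before it; 2, 4, 6, 10, 16 → 26.
Planet — repeats Neptune → Venus → Mars → Saturn: Neptune, Venus, Mars, Saturn, Neptune → Venus.
Putting it together: (26 Venus).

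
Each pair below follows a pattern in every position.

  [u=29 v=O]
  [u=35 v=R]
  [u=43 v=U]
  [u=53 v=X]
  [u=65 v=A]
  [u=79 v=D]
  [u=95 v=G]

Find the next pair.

For the u, differences are 6, 8, 10, … (increasing by 2 each time): 29, 35, 43, 53, 65, 79, 95 → 113.
V: O, R, U, X, A, D, G → J (letters move forward 3 places in the alphabet, wrapping Z→A).
Putting it together: [u=113 v=J].

[u=113 v=J]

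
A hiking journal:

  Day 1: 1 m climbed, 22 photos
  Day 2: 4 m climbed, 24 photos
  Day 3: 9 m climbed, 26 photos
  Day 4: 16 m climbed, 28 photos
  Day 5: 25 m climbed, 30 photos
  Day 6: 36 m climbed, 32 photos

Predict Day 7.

49 m climbed, 34 photos

M climbed — perfect squares: 1², 2², 3², …: 1, 4, 9, 16, 25, 36 → 49.
Photos goes 22, 24, 26, 28, 30, 32 → 34 (+2 each step).
Putting it together: 49 m climbed, 34 photos.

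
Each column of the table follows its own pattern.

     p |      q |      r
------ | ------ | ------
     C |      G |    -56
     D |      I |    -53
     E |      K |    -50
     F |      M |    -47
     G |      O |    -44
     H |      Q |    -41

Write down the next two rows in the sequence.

I  S  -38; J  U  -35

Column p: C, D, E, F, G, H → I → J (letters move forward 1 place in the alphabet).
Column q — letters move forward 2 places in the alphabet: G, I, K, M, O, Q → S → U.
Column r goes -56, -53, -50, -47, -44, -41 → -38 → -35 (+3 each step).
So the next two rows are I  S  -38 and J  U  -35.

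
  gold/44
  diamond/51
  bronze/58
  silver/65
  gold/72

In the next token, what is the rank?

Rank goes gold, diamond, bronze, silver, gold → diamond (repeats gold → diamond → bronze → silver).

diamond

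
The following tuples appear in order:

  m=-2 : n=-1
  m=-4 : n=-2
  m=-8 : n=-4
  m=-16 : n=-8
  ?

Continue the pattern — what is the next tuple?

For the m, ×2 each step: -2, -4, -8, -16 → -32.
N: always the previous value of the m; -1, -2, -4, -8 → -16.
So the next tuple is m=-32 : n=-16.

m=-32 : n=-16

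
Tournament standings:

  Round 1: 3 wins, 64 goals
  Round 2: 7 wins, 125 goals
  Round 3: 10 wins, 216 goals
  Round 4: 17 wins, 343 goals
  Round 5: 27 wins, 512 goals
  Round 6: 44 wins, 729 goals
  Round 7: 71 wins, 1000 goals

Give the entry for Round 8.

Wins: each term is the sum of the two before it; 3, 7, 10, 17, 27, 44, 71 → 115.
For the goals, perfect cubes: 4³, 5³, 6³, …: 64, 125, 216, 343, 512, 729, 1000 → 1331.
Putting it together: 115 wins, 1331 goals.

115 wins, 1331 goals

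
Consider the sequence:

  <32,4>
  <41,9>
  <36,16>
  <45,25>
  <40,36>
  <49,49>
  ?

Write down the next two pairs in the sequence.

<44,64>, <53,81>

For the first component, alternating steps +9, −5, +9, −5, …: 32, 41, 36, 45, 40, 49 → 44 → 53.
Second component: 4, 9, 16, 25, 36, 49 → 64 → 81 (differences are 5, 7, 9, … (increasing by 2 each time)).
So the next two pairs are <44,64> and <53,81>.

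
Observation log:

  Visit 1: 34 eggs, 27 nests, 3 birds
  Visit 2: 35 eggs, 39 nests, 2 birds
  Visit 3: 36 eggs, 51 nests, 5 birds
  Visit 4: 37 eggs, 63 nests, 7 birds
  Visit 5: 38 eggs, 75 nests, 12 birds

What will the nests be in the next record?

87

Eggs: +1 each step, so 34, 35, 36, 37, 38 → 39.
Nests goes 27, 39, 51, 63, 75 → 87 (+12 each step).
Birds: 3, 2, 5, 7, 12 → 19 (each term is the sum of the two before it).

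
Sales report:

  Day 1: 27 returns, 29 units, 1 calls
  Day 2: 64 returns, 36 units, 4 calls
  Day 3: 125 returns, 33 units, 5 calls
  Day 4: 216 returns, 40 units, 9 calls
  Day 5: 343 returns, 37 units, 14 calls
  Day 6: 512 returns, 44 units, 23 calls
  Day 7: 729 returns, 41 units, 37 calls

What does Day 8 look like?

1000 returns, 48 units, 60 calls

Returns: 27, 64, 125, 216, 343, 512, 729 → 1000 (perfect cubes: 3³, 4³, 5³, …).
Units: alternating steps +7, −3, +7, −3, …; 29, 36, 33, 40, 37, 44, 41 → 48.
Calls: each term is the sum of the two before it; 1, 4, 5, 9, 14, 23, 37 → 60.
So the next line is 1000 returns, 48 units, 60 calls.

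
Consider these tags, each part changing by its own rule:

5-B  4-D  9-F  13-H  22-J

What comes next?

First component: each term is the sum of the two before it; 5, 4, 9, 13, 22 → 35.
Letter: letters move forward 2 places in the alphabet; B, D, F, H, J → L.
Combining the parts gives 35-L.

35-L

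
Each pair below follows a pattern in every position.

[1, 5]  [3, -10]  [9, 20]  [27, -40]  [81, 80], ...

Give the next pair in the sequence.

For the first entry, ×3 each step: 1, 3, 9, 27, 81 → 243.
For the second entry, ×(-2) each step: 5, -10, 20, -40, 80 → -160.
Putting it together: [243, -160].

[243, -160]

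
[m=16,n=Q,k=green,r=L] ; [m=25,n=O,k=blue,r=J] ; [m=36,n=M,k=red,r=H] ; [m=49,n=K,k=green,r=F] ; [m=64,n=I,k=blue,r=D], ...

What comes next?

M: perfect squares: 4², 5², 6², …, so 16, 25, 36, 49, 64 → 81.
N: letters move back 2 places in the alphabet, so Q, O, M, K, I → G.
K: repeats green → blue → red, so green, blue, red, green, blue → red.
R — letters move back 2 places in the alphabet: L, J, H, F, D → B.
Putting it together: [m=81,n=G,k=red,r=B].

[m=81,n=G,k=red,r=B]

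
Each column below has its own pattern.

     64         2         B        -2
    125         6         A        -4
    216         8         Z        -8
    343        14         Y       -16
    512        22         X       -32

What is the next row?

729  36  W  -64

First component goes 64, 125, 216, 343, 512 → 729 (perfect cubes: 4³, 5³, 6³, …).
Second component: each term is the sum of the two before it, so 2, 6, 8, 14, 22 → 36.
Letter: B, A, Z, Y, X → W (letters move back 1 place in the alphabet, wrapping A→Z).
Fourth component: -2, -4, -8, -16, -32 → -64 (×2 each step).
So the next row is 729  36  W  -64.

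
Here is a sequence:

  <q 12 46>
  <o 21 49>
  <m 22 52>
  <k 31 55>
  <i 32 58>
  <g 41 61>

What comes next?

<e 42 64>

Letter: q, o, m, k, i, g → e (letters move back 2 places in the alphabet).
Second component: alternating steps +9, +1, +9, +1, …; 12, 21, 22, 31, 32, 41 → 42.
Third component: 46, 49, 52, 55, 58, 61 → 64 (+3 each step).
Putting it together: <e 42 64>.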